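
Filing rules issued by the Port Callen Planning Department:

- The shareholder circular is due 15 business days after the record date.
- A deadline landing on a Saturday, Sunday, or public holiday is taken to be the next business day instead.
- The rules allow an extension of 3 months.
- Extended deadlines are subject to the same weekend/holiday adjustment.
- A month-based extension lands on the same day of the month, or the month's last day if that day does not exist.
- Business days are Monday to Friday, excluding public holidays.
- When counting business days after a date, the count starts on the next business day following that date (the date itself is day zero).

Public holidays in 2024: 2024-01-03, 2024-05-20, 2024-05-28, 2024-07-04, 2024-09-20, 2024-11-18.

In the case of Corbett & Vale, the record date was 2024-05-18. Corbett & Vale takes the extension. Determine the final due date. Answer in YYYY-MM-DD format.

2024-09-11

Starting the day after 2024-05-18 and counting 15 business days lands on 2024-06-11.
2024-06-11 falls on a Tuesday, which is a business day, so no adjustment is needed.
Applying the 3 months extension: 3 months after 2024-06-11 is 2024-09-11.
2024-09-11 is a Wednesday and not a listed holiday, so it stands.
The final due date is 2024-09-11.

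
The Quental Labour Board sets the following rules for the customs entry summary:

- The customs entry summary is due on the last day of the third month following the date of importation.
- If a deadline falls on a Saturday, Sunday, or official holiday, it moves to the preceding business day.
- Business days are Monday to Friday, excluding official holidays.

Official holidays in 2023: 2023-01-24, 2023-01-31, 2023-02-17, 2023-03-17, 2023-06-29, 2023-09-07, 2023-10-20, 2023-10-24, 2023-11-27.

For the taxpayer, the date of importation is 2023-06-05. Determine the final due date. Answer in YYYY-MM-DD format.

2023-09-29

The third month after 2023-06-05 is September 2023, whose last day is 2023-09-30.
2023-09-30 falls on a Saturday. Rolling to the preceding business day gives 2023-09-29, a Friday.
Deadline: 2023-09-29.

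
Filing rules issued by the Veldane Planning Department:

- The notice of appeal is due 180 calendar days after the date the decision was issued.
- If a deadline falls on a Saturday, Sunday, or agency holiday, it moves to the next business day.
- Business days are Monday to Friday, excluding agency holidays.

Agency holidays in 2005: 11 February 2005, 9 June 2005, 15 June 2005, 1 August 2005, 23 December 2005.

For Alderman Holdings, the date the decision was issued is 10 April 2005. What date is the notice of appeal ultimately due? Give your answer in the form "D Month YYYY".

7 October 2005

Adding 180 calendar days to 10 April 2005 gives 7 October 2005.
Since 7 October 2005 is a Friday and not a holiday, the date is unchanged.
So the filing is due 7 October 2005.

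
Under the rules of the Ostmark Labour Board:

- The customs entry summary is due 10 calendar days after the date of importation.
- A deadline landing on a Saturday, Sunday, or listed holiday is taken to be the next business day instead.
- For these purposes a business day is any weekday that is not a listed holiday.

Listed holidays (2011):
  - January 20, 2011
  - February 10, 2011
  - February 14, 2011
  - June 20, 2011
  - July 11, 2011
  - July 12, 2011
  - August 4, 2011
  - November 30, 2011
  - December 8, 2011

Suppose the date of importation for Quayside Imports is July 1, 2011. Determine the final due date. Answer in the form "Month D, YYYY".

July 13, 2011

10 calendar days after July 1, 2011 is July 11, 2011.
July 11, 2011 is a listed holiday; the next business day is July 13, 2011 (Wednesday).
So the filing is due July 13, 2011.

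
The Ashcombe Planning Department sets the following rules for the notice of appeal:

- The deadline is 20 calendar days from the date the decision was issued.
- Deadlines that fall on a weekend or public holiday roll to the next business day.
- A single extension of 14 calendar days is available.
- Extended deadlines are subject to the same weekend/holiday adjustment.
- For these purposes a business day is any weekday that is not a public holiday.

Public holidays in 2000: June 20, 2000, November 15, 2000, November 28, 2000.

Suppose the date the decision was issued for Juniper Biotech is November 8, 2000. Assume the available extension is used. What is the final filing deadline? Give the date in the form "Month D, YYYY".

December 13, 2000

Adding 20 calendar days to November 8, 2000 gives November 28, 2000.
November 28, 2000 falls on a listed holiday. Rolling to the next business day gives November 29, 2000, a Wednesday.
Add the 14 calendar-day extension to November 29, 2000: December 13, 2000.
December 13, 2000 (Wednesday) is already a business day.
Final deadline: December 13, 2000.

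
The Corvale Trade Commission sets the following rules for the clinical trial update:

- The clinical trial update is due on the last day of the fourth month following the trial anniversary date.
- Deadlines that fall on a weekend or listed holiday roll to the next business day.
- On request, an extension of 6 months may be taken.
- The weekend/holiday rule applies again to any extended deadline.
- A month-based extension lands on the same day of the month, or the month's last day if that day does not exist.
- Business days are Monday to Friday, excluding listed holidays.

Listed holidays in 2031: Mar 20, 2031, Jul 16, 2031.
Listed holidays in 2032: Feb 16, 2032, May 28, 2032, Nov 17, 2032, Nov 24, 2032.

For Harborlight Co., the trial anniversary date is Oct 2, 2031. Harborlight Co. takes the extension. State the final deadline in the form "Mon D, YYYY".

Sep 1, 2032

4 months after Oct 2, 2031 falls in February 2032; the last day of that month is Feb 29, 2032.
Feb 29, 2032 is a Sunday; the next business day is Mar 1, 2032 (Monday).
Add 6 months to Mar 1, 2032: Sep 1, 2032.
Since Sep 1, 2032 is a Wednesday and not a holiday, the date is unchanged.
The final due date is Sep 1, 2032.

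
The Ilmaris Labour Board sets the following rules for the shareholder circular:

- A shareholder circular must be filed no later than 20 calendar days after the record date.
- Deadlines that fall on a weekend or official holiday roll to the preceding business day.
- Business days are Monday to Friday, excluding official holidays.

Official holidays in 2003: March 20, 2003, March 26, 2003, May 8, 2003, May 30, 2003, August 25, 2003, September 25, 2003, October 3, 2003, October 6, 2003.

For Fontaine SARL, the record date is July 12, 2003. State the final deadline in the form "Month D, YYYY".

August 1, 2003

From July 12, 2003, 20 calendar days later is August 1, 2003.
Since August 1, 2003 is a Friday and not a holiday, the date is unchanged.
Final deadline: August 1, 2003.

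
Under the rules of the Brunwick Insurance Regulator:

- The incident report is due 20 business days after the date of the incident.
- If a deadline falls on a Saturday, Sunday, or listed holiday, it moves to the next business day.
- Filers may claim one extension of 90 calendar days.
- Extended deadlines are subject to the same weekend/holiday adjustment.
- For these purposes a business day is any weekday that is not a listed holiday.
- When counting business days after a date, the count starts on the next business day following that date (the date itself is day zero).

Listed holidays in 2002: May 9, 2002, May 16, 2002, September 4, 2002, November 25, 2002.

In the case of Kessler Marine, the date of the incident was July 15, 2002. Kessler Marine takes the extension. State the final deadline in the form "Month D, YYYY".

November 11, 2002

Starting the day after July 15, 2002 and counting 20 business days lands on August 12, 2002.
August 12, 2002 is a Monday and not a listed holiday, so it stands.
With the 90-day extension, August 12, 2002 becomes November 10, 2002.
November 10, 2002 is a Sunday, so it moves to the next business day, November 11, 2002 (Monday).
Deadline: November 11, 2002.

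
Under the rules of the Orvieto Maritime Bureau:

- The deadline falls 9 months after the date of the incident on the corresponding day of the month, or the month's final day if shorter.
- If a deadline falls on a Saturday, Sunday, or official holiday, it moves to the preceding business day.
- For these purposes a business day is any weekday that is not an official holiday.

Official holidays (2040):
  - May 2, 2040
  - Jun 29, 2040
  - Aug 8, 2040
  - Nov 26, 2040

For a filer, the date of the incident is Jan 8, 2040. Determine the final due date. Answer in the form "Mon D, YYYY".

Oct 8, 2040

Moving 9 months forward from Jan 8, 2040 on the corresponding day gives Oct 8, 2040.
Since Oct 8, 2040 is a Monday and not a holiday, the date is unchanged.
The final due date is Oct 8, 2040.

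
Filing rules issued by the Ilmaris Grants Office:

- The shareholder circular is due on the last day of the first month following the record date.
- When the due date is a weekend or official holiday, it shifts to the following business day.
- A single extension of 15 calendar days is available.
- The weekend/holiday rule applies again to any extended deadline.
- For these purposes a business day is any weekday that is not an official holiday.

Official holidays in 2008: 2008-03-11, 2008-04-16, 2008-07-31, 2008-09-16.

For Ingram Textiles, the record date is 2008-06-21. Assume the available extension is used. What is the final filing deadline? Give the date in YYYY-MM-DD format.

1 month after 2008-06-21 falls in July 2008; the last day of that month is 2008-07-31.
Because 2008-07-31 is a listed holiday, the deadline becomes 2008-08-01 (Friday).
Add the 15 calendar-day extension to 2008-08-01: 2008-08-16.
2008-08-16 is a Saturday, so it moves to the next business day, 2008-08-18 (Monday).
So the filing is due 2008-08-18.

2008-08-18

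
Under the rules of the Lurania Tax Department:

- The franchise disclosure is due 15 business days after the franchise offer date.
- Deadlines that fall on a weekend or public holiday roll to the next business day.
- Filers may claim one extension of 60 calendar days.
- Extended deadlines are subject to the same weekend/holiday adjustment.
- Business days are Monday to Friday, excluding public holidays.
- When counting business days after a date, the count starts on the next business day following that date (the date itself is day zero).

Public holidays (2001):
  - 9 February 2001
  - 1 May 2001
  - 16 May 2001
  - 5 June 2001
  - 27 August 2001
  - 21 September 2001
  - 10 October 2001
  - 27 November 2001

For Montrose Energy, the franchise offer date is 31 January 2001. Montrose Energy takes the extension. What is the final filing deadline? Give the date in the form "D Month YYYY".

Starting the day after 31 January 2001 and counting 15 business days lands on 22 February 2001.
22 February 2001 falls on a Thursday, which is a business day, so no adjustment is needed.
The 60-calendar-day extension moves the deadline from 22 February 2001 to 23 April 2001.
23 April 2001 falls on a Monday, which is a business day, so no adjustment is needed.
The final due date is 23 April 2001.

23 April 2001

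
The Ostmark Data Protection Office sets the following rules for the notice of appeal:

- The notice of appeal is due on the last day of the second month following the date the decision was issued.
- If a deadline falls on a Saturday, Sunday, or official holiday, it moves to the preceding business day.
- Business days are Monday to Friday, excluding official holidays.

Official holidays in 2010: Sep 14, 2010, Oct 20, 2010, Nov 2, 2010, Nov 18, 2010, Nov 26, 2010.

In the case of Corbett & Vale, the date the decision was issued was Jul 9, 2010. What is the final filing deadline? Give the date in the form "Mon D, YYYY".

Sep 30, 2010

2 months after Jul 9, 2010 falls in September 2010; the last day of that month is Sep 30, 2010.
Sep 30, 2010 is a Thursday and not a listed holiday, so it stands.
The final due date is Sep 30, 2010.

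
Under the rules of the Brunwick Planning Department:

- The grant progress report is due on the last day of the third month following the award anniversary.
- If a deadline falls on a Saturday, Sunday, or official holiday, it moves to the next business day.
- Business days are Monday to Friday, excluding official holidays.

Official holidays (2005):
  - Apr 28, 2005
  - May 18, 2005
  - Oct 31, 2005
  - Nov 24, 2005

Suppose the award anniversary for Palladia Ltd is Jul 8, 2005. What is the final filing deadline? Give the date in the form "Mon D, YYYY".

Nov 1, 2005

The third month after Jul 8, 2005 is October 2005, whose last day is Oct 31, 2005.
Oct 31, 2005 is a listed holiday; the next business day is Nov 1, 2005 (Tuesday).
The final due date is Nov 1, 2005.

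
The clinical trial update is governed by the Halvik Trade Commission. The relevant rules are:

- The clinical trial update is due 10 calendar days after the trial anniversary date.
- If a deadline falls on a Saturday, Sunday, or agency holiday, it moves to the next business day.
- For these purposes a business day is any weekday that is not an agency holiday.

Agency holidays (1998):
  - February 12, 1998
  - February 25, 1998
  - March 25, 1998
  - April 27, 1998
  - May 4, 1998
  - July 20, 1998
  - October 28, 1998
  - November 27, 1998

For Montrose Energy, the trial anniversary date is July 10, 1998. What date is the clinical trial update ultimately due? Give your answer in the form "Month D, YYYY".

July 21, 1998

Adding 10 calendar days to July 10, 1998 gives July 20, 1998.
July 20, 1998 falls on a listed holiday. Rolling to the next business day gives July 21, 1998, a Tuesday.
The final due date is July 21, 1998.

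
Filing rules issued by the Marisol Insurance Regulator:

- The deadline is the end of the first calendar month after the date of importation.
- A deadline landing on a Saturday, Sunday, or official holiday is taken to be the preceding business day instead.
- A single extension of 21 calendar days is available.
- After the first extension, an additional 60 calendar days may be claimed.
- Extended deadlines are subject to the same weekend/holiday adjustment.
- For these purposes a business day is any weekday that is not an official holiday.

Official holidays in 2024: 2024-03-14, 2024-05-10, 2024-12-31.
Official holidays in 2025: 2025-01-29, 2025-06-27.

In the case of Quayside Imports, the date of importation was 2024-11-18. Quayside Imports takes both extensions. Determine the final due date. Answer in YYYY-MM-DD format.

The first month after 2024-11-18 is December 2024, whose last day is 2024-12-31.
2024-12-31 is a listed holiday; the preceding business day is 2024-12-30 (Monday).
Add the 21 calendar-day extension to 2024-12-30: 2025-01-20.
2025-01-20 falls on a Monday, which is a business day, so no adjustment is needed.
Add the 60 calendar-day extension to 2025-01-20: 2025-03-21.
2025-03-21 falls on a Friday, which is a business day, so no adjustment is needed.
Final deadline: 2025-03-21.

2025-03-21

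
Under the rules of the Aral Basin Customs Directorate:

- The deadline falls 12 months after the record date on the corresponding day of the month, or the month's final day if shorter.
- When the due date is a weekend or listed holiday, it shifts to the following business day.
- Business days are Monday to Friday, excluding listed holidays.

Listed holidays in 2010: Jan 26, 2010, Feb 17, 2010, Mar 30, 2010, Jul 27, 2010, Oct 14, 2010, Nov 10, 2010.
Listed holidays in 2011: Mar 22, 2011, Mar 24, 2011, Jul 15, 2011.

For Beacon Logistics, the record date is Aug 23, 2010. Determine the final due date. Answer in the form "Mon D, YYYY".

Aug 23, 2011

12 months from Aug 23, 2010 is Aug 23, 2011.
Since Aug 23, 2011 is a Tuesday and not a holiday, the date is unchanged.
The final due date is Aug 23, 2011.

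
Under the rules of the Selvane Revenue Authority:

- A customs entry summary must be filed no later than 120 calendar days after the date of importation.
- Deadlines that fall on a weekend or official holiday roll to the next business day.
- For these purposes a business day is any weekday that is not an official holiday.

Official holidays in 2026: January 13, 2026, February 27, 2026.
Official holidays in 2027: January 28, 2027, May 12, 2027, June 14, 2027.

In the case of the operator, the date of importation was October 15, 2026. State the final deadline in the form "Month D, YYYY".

February 12, 2027

Adding 120 calendar days to October 15, 2026 gives February 12, 2027.
Since February 12, 2027 is a Friday and not a holiday, the date is unchanged.
So the filing is due February 12, 2027.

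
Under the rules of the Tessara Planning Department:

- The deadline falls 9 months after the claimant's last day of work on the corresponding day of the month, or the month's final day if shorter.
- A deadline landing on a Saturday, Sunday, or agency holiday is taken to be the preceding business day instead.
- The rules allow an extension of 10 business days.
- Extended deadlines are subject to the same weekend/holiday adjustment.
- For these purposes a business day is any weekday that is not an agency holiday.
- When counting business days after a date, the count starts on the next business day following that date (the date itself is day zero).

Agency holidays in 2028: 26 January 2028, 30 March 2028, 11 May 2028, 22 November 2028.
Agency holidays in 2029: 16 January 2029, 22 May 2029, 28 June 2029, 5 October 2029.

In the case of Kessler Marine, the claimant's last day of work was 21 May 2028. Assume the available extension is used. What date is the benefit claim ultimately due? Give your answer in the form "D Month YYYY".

7 March 2029

9 months from 21 May 2028 is 21 February 2029.
Since 21 February 2029 is a Wednesday and not a holiday, the date is unchanged.
Counting 10 further business days from 21 February 2029 reaches 7 March 2029.
Since 7 March 2029 is a Wednesday and not a holiday, the date is unchanged.
The final due date is 7 March 2029.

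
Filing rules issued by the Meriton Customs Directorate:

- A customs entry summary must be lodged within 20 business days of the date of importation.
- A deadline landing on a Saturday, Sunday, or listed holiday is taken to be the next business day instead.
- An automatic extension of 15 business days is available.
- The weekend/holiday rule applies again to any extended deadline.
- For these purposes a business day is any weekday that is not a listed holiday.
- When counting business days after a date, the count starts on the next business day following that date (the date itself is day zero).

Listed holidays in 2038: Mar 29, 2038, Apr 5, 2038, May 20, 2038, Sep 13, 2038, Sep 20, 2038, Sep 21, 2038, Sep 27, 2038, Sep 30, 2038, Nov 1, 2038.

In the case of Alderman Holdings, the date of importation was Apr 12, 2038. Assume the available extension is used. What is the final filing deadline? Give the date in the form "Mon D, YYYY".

Jun 1, 2038

Starting the day after Apr 12, 2038 and counting 20 business days lands on May 10, 2038.
May 10, 2038 (Monday) is already a business day.
Counting 15 further business days from May 10, 2038 reaches Jun 1, 2038.
Jun 1, 2038 is a Tuesday and not a listed holiday, so it stands.
Deadline: Jun 1, 2038.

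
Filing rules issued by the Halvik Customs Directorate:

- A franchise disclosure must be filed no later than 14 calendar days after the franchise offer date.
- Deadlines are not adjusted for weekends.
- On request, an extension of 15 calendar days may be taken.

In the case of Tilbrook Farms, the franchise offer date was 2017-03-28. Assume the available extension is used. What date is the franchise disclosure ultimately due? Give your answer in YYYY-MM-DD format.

2017-04-26

Adding 14 calendar days to 2017-03-28 gives 2017-04-11.
2017-04-11 falls on a Tuesday. The rules make no weekend/holiday allowance, so it remains 2017-04-11.
With the 15-day extension, 2017-04-11 becomes 2017-04-26.
2017-04-26 falls on a Wednesday. The rules make no weekend/holiday allowance, so it remains 2017-04-26.
So the filing is due 2017-04-26.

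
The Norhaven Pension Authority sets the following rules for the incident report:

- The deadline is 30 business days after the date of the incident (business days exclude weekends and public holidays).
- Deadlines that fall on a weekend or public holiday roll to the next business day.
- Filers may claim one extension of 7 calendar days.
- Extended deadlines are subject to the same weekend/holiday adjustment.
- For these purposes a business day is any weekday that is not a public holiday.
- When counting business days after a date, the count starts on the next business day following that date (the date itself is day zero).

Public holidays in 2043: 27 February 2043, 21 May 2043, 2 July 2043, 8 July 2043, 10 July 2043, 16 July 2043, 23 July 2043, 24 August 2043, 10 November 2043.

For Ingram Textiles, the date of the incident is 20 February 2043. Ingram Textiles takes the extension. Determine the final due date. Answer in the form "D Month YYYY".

30 business days after 20 February 2043, excluding weekends and holidays, is 6 April 2043.
Since 6 April 2043 is a Monday and not a holiday, the date is unchanged.
With the 7-day extension, 6 April 2043 becomes 13 April 2043.
13 April 2043 falls on a Monday, which is a business day, so no adjustment is needed.
The final due date is 13 April 2043.

13 April 2043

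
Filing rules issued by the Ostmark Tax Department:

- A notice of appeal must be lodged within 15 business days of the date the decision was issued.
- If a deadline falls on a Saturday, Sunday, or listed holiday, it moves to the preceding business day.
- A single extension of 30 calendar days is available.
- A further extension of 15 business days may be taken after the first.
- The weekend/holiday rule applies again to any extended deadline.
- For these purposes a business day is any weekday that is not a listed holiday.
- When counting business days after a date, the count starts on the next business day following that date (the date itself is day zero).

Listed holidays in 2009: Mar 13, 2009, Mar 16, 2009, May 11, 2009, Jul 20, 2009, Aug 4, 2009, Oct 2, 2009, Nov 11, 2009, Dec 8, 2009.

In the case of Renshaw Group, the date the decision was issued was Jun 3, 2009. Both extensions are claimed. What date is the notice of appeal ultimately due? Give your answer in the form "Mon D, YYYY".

Aug 17, 2009

Starting the day after Jun 3, 2009 and counting 15 business days lands on Jun 24, 2009.
Since Jun 24, 2009 is a Wednesday and not a holiday, the date is unchanged.
The 30-calendar-day extension moves the deadline from Jun 24, 2009 to Jul 24, 2009.
Since Jul 24, 2009 is a Friday and not a holiday, the date is unchanged.
Applying the 15-business-day extension: 15 business days after Jul 24, 2009 is Aug 17, 2009.
Aug 17, 2009 is a Monday and not a listed holiday, so it stands.
So the filing is due Aug 17, 2009.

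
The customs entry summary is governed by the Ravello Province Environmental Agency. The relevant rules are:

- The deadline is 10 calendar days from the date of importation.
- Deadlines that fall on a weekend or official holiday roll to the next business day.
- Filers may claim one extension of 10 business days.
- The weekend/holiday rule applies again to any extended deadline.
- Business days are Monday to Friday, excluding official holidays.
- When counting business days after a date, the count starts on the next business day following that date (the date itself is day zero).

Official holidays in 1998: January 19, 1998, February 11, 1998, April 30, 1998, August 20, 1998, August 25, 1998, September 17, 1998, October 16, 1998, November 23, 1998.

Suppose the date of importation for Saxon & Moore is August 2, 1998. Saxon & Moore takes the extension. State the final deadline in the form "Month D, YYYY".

August 28, 1998

From August 2, 1998, 10 calendar days later is August 12, 1998.
August 12, 1998 is a Wednesday and not a listed holiday, so it stands.
Counting 10 further business days from August 12, 1998 reaches August 28, 1998.
August 28, 1998 is a Friday and not a listed holiday, so it stands.
Final deadline: August 28, 1998.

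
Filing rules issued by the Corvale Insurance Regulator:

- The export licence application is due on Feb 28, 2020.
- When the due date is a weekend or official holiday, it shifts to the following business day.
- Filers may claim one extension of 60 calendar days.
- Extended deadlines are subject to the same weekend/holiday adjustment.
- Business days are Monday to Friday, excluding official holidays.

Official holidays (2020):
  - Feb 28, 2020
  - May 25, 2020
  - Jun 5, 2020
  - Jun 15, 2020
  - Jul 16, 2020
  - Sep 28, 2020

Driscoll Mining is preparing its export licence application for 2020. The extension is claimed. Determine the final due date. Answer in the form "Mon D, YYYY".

The stated deadline is Feb 28, 2020.
Feb 28, 2020 falls on a listed holiday. Rolling to the next business day gives Mar 2, 2020, a Monday.
The 60-calendar-day extension moves the deadline from Mar 2, 2020 to May 1, 2020.
May 1, 2020 falls on a Friday, which is a business day, so no adjustment is needed.
Final deadline: May 1, 2020.

May 1, 2020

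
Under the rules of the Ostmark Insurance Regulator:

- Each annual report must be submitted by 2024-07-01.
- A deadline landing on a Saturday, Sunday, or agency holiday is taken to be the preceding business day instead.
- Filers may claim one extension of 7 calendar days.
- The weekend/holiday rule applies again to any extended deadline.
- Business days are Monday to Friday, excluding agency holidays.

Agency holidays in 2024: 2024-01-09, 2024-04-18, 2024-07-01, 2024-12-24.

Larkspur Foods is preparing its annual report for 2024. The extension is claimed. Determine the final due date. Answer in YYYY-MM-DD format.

Start from the fixed due date, 2024-07-01.
2024-07-01 falls on a listed holiday. Rolling to the preceding business day gives 2024-06-28, a Friday.
With the 7-day extension, 2024-06-28 becomes 2024-07-05.
2024-07-05 falls on a Friday, which is a business day, so no adjustment is needed.
The final due date is 2024-07-05.

2024-07-05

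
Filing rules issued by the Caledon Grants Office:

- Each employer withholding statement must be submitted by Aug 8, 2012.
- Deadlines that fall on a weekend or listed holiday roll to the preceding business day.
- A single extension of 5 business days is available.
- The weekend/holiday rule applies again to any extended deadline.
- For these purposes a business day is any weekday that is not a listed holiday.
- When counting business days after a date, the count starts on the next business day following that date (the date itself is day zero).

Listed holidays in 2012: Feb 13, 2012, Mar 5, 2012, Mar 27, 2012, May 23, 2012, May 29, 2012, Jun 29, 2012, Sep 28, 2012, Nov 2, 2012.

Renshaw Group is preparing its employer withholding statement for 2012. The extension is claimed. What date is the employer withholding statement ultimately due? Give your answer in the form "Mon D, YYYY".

The stated deadline is Aug 8, 2012.
Since Aug 8, 2012 is a Wednesday and not a holiday, the date is unchanged.
Counting 5 further business days from Aug 8, 2012 reaches Aug 15, 2012.
Aug 15, 2012 falls on a Wednesday, which is a business day, so no adjustment is needed.
The final due date is Aug 15, 2012.

Aug 15, 2012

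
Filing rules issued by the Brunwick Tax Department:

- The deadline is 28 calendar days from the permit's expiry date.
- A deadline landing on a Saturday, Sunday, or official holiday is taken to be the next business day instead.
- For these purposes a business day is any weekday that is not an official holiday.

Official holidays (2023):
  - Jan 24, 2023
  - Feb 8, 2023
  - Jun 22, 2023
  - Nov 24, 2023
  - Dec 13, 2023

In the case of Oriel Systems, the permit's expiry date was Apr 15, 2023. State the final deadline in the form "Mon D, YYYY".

May 15, 2023

Adding 28 calendar days to Apr 15, 2023 gives May 13, 2023.
Because May 13, 2023 is a Saturday, the deadline becomes May 15, 2023 (Monday).
Final deadline: May 15, 2023.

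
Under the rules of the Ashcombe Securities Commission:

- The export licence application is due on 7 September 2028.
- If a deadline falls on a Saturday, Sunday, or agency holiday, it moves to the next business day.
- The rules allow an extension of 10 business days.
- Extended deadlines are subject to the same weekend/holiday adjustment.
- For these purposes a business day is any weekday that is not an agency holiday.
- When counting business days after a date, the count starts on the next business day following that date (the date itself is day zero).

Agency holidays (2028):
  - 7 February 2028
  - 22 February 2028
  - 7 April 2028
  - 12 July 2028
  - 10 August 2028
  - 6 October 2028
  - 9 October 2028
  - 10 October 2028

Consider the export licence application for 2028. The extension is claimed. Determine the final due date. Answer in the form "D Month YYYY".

The statutory due date is 7 September 2028.
7 September 2028 falls on a Thursday, which is a business day, so no adjustment is needed.
Applying the 10-business-day extension: 10 business days after 7 September 2028 is 21 September 2028.
21 September 2028 falls on a Thursday, which is a business day, so no adjustment is needed.
So the filing is due 21 September 2028.

21 September 2028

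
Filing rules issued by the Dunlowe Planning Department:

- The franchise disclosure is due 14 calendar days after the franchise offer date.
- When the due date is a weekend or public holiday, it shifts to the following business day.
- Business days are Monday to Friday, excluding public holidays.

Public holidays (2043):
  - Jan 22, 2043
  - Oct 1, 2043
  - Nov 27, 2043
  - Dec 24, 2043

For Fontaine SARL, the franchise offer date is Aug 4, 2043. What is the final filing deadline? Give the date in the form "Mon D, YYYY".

Aug 18, 2043

Adding 14 calendar days to Aug 4, 2043 gives Aug 18, 2043.
Aug 18, 2043 is a Tuesday and not a listed holiday, so it stands.
The final due date is Aug 18, 2043.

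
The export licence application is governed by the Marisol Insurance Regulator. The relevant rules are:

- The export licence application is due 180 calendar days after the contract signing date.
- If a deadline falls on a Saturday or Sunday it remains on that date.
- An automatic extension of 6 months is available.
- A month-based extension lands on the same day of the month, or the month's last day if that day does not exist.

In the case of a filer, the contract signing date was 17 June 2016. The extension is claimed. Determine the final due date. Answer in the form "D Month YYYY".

180 calendar days after 17 June 2016 is 14 December 2016.
No adjustment is made for weekends or holidays, so 14 December 2016 stands.
Applying the 6 months extension: 6 months after 14 December 2016 is 14 June 2017.
14 June 2017 falls on a Wednesday. The rules make no weekend/holiday allowance, so it remains 14 June 2017.
Deadline: 14 June 2017.

14 June 2017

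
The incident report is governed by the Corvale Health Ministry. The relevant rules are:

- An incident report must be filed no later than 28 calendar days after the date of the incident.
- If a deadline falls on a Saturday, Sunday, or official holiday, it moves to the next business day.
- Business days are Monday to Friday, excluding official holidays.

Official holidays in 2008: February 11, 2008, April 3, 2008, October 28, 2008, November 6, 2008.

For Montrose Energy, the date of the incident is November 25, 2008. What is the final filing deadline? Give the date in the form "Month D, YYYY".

28 calendar days after November 25, 2008 is December 23, 2008.
December 23, 2008 (Tuesday) is already a business day.
The final due date is December 23, 2008.

December 23, 2008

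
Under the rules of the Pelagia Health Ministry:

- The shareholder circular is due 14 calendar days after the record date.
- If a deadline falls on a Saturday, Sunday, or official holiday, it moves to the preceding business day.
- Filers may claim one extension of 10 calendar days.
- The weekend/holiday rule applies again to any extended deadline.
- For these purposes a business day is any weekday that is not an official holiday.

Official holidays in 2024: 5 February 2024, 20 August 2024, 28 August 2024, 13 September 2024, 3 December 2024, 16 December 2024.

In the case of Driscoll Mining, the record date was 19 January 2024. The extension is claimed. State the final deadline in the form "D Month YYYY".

12 February 2024

Trigger date 19 January 2024 + 14 calendar days = 2 February 2024.
Since 2 February 2024 is a Friday and not a holiday, the date is unchanged.
The 10-calendar-day extension moves the deadline from 2 February 2024 to 12 February 2024.
12 February 2024 falls on a Monday, which is a business day, so no adjustment is needed.
Final deadline: 12 February 2024.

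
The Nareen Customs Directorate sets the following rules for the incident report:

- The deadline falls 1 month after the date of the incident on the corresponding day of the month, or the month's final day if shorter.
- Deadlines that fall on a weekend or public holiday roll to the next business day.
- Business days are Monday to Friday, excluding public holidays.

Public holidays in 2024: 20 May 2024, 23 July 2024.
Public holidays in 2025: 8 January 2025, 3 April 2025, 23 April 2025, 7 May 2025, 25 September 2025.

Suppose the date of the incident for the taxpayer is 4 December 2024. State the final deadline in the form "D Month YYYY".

1 month from 4 December 2024 is 4 January 2025.
4 January 2025 falls on a Saturday. Rolling to the next business day gives 6 January 2025, a Monday.
The final due date is 6 January 2025.

6 January 2025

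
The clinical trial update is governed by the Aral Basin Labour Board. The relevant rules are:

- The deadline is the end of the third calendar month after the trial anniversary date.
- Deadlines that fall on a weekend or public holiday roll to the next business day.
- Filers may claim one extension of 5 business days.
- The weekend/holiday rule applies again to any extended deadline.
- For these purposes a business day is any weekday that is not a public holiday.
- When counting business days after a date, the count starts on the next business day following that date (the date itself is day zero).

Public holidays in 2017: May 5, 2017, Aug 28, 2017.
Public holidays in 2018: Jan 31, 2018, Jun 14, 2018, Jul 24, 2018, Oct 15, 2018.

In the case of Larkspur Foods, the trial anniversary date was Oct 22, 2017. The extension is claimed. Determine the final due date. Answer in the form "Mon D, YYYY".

The third month after Oct 22, 2017 is January 2018, whose last day is Jan 31, 2018.
Because Jan 31, 2018 is a listed holiday, the deadline becomes Feb 1, 2018 (Thursday).
Counting 5 further business days from Feb 1, 2018 reaches Feb 8, 2018.
Feb 8, 2018 falls on a Thursday, which is a business day, so no adjustment is needed.
The final due date is Feb 8, 2018.

Feb 8, 2018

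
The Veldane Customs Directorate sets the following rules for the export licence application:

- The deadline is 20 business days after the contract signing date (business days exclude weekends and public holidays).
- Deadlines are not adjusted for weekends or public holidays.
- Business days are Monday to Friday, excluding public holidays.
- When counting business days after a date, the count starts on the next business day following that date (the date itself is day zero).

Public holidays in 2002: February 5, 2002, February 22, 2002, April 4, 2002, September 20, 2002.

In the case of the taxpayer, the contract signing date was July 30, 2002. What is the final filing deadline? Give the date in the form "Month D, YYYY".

August 27, 2002

Counting 20 business days after July 30, 2002 (skipping weekends and listed holidays) reaches August 27, 2002.
No adjustment is made for weekends or holidays, so August 27, 2002 stands.
The final due date is August 27, 2002.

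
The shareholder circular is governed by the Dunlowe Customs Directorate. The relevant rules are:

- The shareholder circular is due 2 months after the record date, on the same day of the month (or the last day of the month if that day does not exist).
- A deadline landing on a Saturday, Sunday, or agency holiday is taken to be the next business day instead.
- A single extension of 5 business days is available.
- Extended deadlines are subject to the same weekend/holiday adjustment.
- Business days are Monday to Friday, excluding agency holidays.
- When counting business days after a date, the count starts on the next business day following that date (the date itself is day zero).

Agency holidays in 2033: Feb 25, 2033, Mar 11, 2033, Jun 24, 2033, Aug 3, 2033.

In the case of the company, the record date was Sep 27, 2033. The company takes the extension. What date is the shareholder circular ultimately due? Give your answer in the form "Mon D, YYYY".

Dec 5, 2033

2 months from Sep 27, 2033 is Nov 27, 2033.
Nov 27, 2033 falls on a Sunday. Rolling to the next business day gives Nov 28, 2033, a Monday.
Applying the 5-business-day extension: 5 business days after Nov 28, 2033 is Dec 5, 2033.
Dec 5, 2033 is a Monday and not a listed holiday, so it stands.
So the filing is due Dec 5, 2033.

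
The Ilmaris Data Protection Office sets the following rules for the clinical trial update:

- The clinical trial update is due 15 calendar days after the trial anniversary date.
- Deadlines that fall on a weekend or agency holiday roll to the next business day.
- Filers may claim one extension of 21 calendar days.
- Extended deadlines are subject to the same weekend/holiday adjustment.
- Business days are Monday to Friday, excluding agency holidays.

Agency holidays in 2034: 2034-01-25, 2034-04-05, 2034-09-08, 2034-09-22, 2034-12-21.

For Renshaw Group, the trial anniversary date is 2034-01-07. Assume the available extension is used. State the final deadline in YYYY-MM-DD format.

Adding 15 calendar days to 2034-01-07 gives 2034-01-22.
2034-01-22 falls on a Sunday. Rolling to the next business day gives 2034-01-23, a Monday.
Applying the 21-calendar-day extension: 2034-01-23 + 21 days = 2034-02-13.
2034-02-13 (Monday) is already a business day.
The final due date is 2034-02-13.

2034-02-13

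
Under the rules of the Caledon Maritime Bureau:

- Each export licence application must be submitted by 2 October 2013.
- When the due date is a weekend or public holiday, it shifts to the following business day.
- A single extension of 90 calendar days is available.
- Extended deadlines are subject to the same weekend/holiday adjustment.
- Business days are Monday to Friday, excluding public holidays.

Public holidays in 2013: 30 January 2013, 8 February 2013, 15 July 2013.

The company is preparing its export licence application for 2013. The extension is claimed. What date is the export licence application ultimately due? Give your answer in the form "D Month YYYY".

31 December 2013

The statutory due date is 2 October 2013.
Since 2 October 2013 is a Wednesday and not a holiday, the date is unchanged.
Add the 90 calendar-day extension to 2 October 2013: 31 December 2013.
Since 31 December 2013 is a Tuesday and not a holiday, the date is unchanged.
The final due date is 31 December 2013.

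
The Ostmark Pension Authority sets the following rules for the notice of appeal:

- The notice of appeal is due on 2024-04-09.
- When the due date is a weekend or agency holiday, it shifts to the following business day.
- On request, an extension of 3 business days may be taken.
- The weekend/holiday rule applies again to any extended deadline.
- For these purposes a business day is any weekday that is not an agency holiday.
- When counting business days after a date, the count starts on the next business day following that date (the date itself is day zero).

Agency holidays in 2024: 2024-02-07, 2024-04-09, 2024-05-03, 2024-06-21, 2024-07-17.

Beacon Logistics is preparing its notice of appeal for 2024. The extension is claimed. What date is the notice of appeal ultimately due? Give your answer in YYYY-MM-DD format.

Start from the fixed due date, 2024-04-09.
2024-04-09 is a listed holiday; the next business day is 2024-04-10 (Wednesday).
Counting 3 further business days from 2024-04-10 reaches 2024-04-15.
2024-04-15 is a Monday and not a listed holiday, so it stands.
Deadline: 2024-04-15.

2024-04-15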